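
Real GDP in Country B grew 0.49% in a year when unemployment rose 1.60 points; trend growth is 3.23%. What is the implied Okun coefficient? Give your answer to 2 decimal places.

Growth form: g_Y = g_Y* - β × Δu, so β = (g_Y* - g_Y)/Δu.
β = (3.23 - 0.49)/1.60 = 2.74/1.60 = 1.71.

β ≈ 1.71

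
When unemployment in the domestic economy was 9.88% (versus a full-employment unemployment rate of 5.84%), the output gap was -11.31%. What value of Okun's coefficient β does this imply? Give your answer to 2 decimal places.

Okun's law: output gap = -β × (u - u*).
-11.31 = -β × (9.88 - 5.84) = -β × 4.04, so β = 11.31/4.04 = 2.80.

β ≈ 2.80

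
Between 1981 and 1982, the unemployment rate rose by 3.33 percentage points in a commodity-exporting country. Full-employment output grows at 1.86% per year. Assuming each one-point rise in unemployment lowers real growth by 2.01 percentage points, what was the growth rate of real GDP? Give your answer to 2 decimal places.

Growth-rate Okun's law: g_Y = g_Y* - β × Δu.
g_Y = 1.86 - 2.01 × (3.33) = 1.86 - 6.6933 = -4.8333%, i.e. -4.83% to 2 d.p.

-4.83%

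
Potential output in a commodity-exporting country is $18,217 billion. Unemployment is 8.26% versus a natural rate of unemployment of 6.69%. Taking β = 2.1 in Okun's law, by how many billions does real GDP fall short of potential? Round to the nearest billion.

Output gap = -2.1 × (8.26 - 6.69) = -2.1 × 1.57 = -3.297%.
Actual GDP ≈ 18217 × 0.96703 ≈ 17616 billion, so the shortfall is 18217 - 17616 = 601 billion.

$601 billion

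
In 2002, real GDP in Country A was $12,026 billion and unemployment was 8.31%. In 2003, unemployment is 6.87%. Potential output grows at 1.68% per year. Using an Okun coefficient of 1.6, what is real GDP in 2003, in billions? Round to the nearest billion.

Δu = 6.87 - 8.31 = -1.44 points.
Okun's law (growth form): g_Y = g_Y* - β × Δu = 1.68 - 1.6 × (-1.44) = 1.68 + 2.304 = 3.984%.
Real GDP in the next year = 12026 × (1 + 3.984/100) = 12026 × 1.03984 ≈ 12505 billion.

$12,505 billion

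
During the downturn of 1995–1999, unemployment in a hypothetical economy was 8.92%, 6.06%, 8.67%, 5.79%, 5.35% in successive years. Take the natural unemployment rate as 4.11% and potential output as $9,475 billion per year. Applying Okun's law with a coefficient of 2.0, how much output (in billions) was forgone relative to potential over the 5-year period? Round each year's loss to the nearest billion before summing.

Year 1995: gap = -2.0 × (8.92 - 4.11) = -9.62%, loss ≈ 9475 × 9.62/100 ≈ 911.
Year 1996: gap = -2.0 × (6.06 - 4.11) = -3.9%, loss ≈ 9475 × 3.9/100 ≈ 370.
Year 1997: gap = -2.0 × (8.67 - 4.11) = -9.12%, loss ≈ 9475 × 9.12/100 ≈ 864.
Year 1998: gap = -2.0 × (5.79 - 4.11) = -3.36%, loss ≈ 9475 × 3.36/100 ≈ 318.
Year 1999: gap = -2.0 × (5.35 - 4.11) = -2.48%, loss ≈ 9475 × 2.48/100 ≈ 235.
Total lost output = 911 + 370 + 864 + 318 + 235 = 2698 billion.

$2,698 billion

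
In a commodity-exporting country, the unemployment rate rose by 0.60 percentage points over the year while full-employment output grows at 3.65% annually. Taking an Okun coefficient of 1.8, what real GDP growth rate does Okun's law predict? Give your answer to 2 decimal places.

Growth-rate Okun's law: g_Y = g_Y* - β × Δu.
g_Y = 3.65 - 1.8 × (0.60) = 3.65 - 1.08 = 2.57%, i.e. 2.57% to 2 d.p.

2.57%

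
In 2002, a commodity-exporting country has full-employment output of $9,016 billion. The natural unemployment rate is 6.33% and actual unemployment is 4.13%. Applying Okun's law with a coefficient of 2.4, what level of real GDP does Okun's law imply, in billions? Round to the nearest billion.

$9,492 billion

Unemployment gap = 4.13 - 6.33 = -2.2 points, so the output gap is -2.4 × (-2.2) = 5.28%.
Actual GDP = 9016 × (1 + 5.28/100) = 9016 × 1.0528 ≈ 9492 billion.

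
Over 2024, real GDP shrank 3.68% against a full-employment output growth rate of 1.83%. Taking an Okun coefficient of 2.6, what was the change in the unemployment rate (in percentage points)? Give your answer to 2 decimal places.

Growth-rate Okun's law: g_Y = g_Y* - β × Δu, so Δu = (g_Y* - g_Y)/β.
Δu = (1.83 + 3.68)/2.6 = 5.51/2.6 = 2.12 percentage points.

2.12 percentage points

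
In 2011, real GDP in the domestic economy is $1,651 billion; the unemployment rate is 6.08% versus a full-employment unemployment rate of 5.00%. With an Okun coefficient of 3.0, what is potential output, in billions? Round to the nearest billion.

Unemployment gap = 6.08 - 5 = 1.08 points, so output gap = -3 × 1.08 = -3.24%.
Since Y = Y* × (1 + gap/100), Y* = 1651/0.9676 ≈ 1706 billion.

$1,706 billion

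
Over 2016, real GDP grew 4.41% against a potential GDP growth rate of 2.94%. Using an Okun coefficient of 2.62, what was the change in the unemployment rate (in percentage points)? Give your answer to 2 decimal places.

-0.56 percentage points

Growth-rate Okun's law: g_Y = g_Y* - β × Δu, so Δu = (g_Y* - g_Y)/β.
Δu = (2.94 - 4.41)/2.62 = -1.47/2.62 = -0.56 percentage points.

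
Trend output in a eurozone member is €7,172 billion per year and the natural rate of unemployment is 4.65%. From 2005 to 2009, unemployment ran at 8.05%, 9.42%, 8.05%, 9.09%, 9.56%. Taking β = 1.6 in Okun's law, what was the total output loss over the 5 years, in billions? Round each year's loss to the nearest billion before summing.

€2,399 billion

Year 2005: gap = -1.6 × (8.05 - 4.65) = -5.44%, loss ≈ 7172 × 5.44/100 ≈ 390.
Year 2006: gap = -1.6 × (9.42 - 4.65) = -7.632%, loss ≈ 7172 × 7.632/100 ≈ 547.
Year 2007: gap = -1.6 × (8.05 - 4.65) = -5.44%, loss ≈ 7172 × 5.44/100 ≈ 390.
Year 2008: gap = -1.6 × (9.09 - 4.65) = -7.104%, loss ≈ 7172 × 7.104/100 ≈ 509.
Year 2009: gap = -1.6 × (9.56 - 4.65) = -7.856%, loss ≈ 7172 × 7.856/100 ≈ 563.
Total lost output = 390 + 547 + 390 + 509 + 563 = 2399 billion.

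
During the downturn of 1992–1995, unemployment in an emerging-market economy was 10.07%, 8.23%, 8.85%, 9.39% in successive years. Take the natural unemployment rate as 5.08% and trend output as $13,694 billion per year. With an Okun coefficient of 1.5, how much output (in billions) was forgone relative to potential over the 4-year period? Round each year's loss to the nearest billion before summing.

Year 1992: gap = -1.5 × (10.07 - 5.08) = -7.485%, loss ≈ 13694 × 7.485/100 ≈ 1025.
Year 1993: gap = -1.5 × (8.23 - 5.08) = -4.725%, loss ≈ 13694 × 4.725/100 ≈ 647.
Year 1994: gap = -1.5 × (8.85 - 5.08) = -5.655%, loss ≈ 13694 × 5.655/100 ≈ 774.
Year 1995: gap = -1.5 × (9.39 - 5.08) = -6.465%, loss ≈ 13694 × 6.465/100 ≈ 885.
Total lost output = 1025 + 647 + 774 + 885 = 3331 billion.

$3,331 billion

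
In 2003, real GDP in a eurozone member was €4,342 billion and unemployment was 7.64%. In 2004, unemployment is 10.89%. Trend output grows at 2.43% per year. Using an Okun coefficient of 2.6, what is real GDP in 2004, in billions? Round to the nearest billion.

Δu = 10.89 - 7.64 = 3.25 points.
Okun's law (growth form): g_Y = g_Y* - β × Δu = 2.43 - 2.6 × (3.25) = 2.43 - 8.45 = -6.02%.
Real GDP in the next year = 4342 × (1 - 6.02/100) = 4342 × 0.9398 ≈ 4081 billion.

€4,081 billion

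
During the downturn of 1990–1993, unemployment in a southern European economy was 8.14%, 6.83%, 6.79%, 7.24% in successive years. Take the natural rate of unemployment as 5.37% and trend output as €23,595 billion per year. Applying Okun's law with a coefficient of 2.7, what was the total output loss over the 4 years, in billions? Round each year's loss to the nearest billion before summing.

Year 1990: gap = -2.7 × (8.14 - 5.37) = -7.479%, loss ≈ 23595 × 7.479/100 ≈ 1765.
Year 1991: gap = -2.7 × (6.83 - 5.37) = -3.942%, loss ≈ 23595 × 3.942/100 ≈ 930.
Year 1992: gap = -2.7 × (6.79 - 5.37) = -3.834%, loss ≈ 23595 × 3.834/100 ≈ 905.
Year 1993: gap = -2.7 × (7.24 - 5.37) = -5.049%, loss ≈ 23595 × 5.049/100 ≈ 1191.
Total lost output = 1765 + 930 + 905 + 1191 = 4791 billion.

€4,791 billion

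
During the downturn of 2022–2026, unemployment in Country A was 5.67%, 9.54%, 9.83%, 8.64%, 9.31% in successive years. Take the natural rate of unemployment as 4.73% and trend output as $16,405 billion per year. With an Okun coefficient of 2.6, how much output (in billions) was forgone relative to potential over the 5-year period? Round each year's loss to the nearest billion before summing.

$8,250 billion

Year 2022: gap = -2.6 × (5.67 - 4.73) = -2.444%, loss ≈ 16405 × 2.444/100 ≈ 401.
Year 2023: gap = -2.6 × (9.54 - 4.73) = -12.506%, loss ≈ 16405 × 12.506/100 ≈ 2052.
Year 2024: gap = -2.6 × (9.83 - 4.73) = -13.26%, loss ≈ 16405 × 13.26/100 ≈ 2175.
Year 2025: gap = -2.6 × (8.64 - 4.73) = -10.166%, loss ≈ 16405 × 10.166/100 ≈ 1668.
Year 2026: gap = -2.6 × (9.31 - 4.73) = -11.908%, loss ≈ 16405 × 11.908/100 ≈ 1954.
Total lost output = 401 + 2052 + 2175 + 1668 + 1954 = 8250 billion.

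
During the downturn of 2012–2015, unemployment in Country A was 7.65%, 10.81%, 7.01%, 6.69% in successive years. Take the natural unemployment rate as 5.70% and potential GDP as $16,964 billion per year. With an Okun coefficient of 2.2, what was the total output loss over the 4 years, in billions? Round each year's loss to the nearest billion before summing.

$3,493 billion

Year 2012: gap = -2.2 × (7.65 - 5.7) = -4.29%, loss ≈ 16964 × 4.29/100 ≈ 728.
Year 2013: gap = -2.2 × (10.81 - 5.7) = -11.242%, loss ≈ 16964 × 11.242/100 ≈ 1907.
Year 2014: gap = -2.2 × (7.01 - 5.7) = -2.882%, loss ≈ 16964 × 2.882/100 ≈ 489.
Year 2015: gap = -2.2 × (6.69 - 5.7) = -2.178%, loss ≈ 16964 × 2.178/100 ≈ 369.
Total lost output = 728 + 1907 + 489 + 369 = 3493 billion.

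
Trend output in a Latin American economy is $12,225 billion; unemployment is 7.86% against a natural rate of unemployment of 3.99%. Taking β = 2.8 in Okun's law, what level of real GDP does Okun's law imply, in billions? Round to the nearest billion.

$10,900 billion

Unemployment gap = 7.86 - 3.99 = 3.87 points, so the output gap is -2.8 × 3.87 = -10.836%.
Actual GDP = 12225 × (1 - 10.836/100) = 12225 × 0.89164 ≈ 10900 billion.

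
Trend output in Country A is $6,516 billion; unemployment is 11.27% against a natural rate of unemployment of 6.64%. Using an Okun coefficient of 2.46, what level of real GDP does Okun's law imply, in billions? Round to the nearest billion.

Unemployment gap = 11.27 - 6.64 = 4.63 points, so the output gap is -2.46 × 4.63 = -11.3898%.
Actual GDP = 6516 × (1 - 11.3898/100) = 6516 × 0.886102 ≈ 5774 billion.

$5,774 billion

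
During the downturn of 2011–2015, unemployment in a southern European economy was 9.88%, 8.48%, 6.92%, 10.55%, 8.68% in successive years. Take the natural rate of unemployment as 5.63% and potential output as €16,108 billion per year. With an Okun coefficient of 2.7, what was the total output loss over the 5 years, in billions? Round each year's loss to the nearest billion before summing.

Year 2011: gap = -2.7 × (9.88 - 5.63) = -11.475%, loss ≈ 16108 × 11.475/100 ≈ 1848.
Year 2012: gap = -2.7 × (8.48 - 5.63) = -7.695%, loss ≈ 16108 × 7.695/100 ≈ 1240.
Year 2013: gap = -2.7 × (6.92 - 5.63) = -3.483%, loss ≈ 16108 × 3.483/100 ≈ 561.
Year 2014: gap = -2.7 × (10.55 - 5.63) = -13.284%, loss ≈ 16108 × 13.284/100 ≈ 2140.
Year 2015: gap = -2.7 × (8.68 - 5.63) = -8.235%, loss ≈ 16108 × 8.235/100 ≈ 1326.
Total lost output = 1848 + 1240 + 561 + 2140 + 1326 = 7115 billion.

€7,115 billion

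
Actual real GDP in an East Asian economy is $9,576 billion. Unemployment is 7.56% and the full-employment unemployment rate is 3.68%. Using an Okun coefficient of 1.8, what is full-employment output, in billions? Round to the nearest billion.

Unemployment gap = 7.56 - 3.68 = 3.88 points, so output gap = -1.8 × 3.88 = -6.984%.
Since Y = Y* × (1 + gap/100), Y* = 9576/0.93016 ≈ 10295 billion.

$10,295 billion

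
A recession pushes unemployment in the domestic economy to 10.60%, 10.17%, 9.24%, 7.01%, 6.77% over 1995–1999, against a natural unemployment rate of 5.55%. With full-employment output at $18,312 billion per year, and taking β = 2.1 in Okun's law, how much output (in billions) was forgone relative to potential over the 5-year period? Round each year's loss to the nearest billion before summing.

Year 1995: gap = -2.1 × (10.6 - 5.55) = -10.605%, loss ≈ 18312 × 10.605/100 ≈ 1942.
Year 1996: gap = -2.1 × (10.17 - 5.55) = -9.702%, loss ≈ 18312 × 9.702/100 ≈ 1777.
Year 1997: gap = -2.1 × (9.24 - 5.55) = -7.749%, loss ≈ 18312 × 7.749/100 ≈ 1419.
Year 1998: gap = -2.1 × (7.01 - 5.55) = -3.066%, loss ≈ 18312 × 3.066/100 ≈ 561.
Year 1999: gap = -2.1 × (6.77 - 5.55) = -2.562%, loss ≈ 18312 × 2.562/100 ≈ 469.
Total lost output = 1942 + 1777 + 1419 + 561 + 469 = 6168 billion.

$6,168 billion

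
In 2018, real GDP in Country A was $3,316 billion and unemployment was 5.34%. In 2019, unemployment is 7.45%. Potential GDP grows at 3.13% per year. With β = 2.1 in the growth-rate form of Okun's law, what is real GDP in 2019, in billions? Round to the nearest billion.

$3,273 billion

Δu = 7.45 - 5.34 = 2.11 points.
Okun's law (growth form): g_Y = g_Y* - β × Δu = 3.13 - 2.1 × (2.11) = 3.13 - 4.431 = -1.301%.
Real GDP in the next year = 3316 × (1 - 1.301/100) = 3316 × 0.98699 ≈ 3273 billion.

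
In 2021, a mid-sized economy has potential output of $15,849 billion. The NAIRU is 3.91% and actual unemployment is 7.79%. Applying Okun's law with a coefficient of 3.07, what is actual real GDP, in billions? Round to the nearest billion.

Unemployment gap = 7.79 - 3.91 = 3.88 points, so the output gap is -3.07 × 3.88 = -11.9116%.
Actual GDP = 15849 × (1 - 11.9116/100) = 15849 × 0.880884 ≈ 13961 billion.

$13,961 billion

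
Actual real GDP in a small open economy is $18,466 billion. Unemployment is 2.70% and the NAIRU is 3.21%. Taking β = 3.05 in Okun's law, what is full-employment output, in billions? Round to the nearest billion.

Unemployment gap = 2.7 - 3.21 = -0.51 points, so output gap = -3.05 × (-0.51) = 1.5555%.
Since Y = Y* × (1 + gap/100), Y* = 18466/1.015555 ≈ 18183 billion.

$18,183 billion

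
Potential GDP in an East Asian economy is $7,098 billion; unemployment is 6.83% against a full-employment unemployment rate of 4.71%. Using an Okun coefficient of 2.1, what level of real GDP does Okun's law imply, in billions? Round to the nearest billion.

Unemployment gap = 6.83 - 4.71 = 2.12 points, so the output gap is -2.1 × 2.12 = -4.452%.
Actual GDP = 7098 × (1 - 4.452/100) = 7098 × 0.95548 ≈ 6782 billion.

$6,782 billion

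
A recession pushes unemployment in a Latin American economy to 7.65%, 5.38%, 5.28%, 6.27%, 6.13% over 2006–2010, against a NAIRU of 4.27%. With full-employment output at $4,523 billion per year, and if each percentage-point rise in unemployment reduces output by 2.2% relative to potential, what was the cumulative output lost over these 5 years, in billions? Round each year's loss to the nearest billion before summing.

Year 2006: gap = -2.2 × (7.65 - 4.27) = -7.436%, loss ≈ 4523 × 7.436/100 ≈ 336.
Year 2007: gap = -2.2 × (5.38 - 4.27) = -2.442%, loss ≈ 4523 × 2.442/100 ≈ 110.
Year 2008: gap = -2.2 × (5.28 - 4.27) = -2.222%, loss ≈ 4523 × 2.222/100 ≈ 101.
Year 2009: gap = -2.2 × (6.27 - 4.27) = -4.4%, loss ≈ 4523 × 4.4/100 ≈ 199.
Year 2010: gap = -2.2 × (6.13 - 4.27) = -4.092%, loss ≈ 4523 × 4.092/100 ≈ 185.
Total lost output = 336 + 110 + 101 + 199 + 185 = 931 billion.

$931 billion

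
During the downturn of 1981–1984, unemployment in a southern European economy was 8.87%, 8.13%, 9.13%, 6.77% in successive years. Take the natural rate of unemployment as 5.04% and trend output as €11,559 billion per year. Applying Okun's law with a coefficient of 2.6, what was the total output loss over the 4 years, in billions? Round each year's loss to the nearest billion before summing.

€3,829 billion

Year 1981: gap = -2.6 × (8.87 - 5.04) = -9.958%, loss ≈ 11559 × 9.958/100 ≈ 1151.
Year 1982: gap = -2.6 × (8.13 - 5.04) = -8.034%, loss ≈ 11559 × 8.034/100 ≈ 929.
Year 1983: gap = -2.6 × (9.13 - 5.04) = -10.634%, loss ≈ 11559 × 10.634/100 ≈ 1229.
Year 1984: gap = -2.6 × (6.77 - 5.04) = -4.498%, loss ≈ 11559 × 4.498/100 ≈ 520.
Total lost output = 1151 + 929 + 1229 + 520 = 3829 billion.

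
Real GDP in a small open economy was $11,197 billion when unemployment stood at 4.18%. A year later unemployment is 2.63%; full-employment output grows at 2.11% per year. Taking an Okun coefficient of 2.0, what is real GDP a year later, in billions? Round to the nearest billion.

$11,780 billion

Δu = 2.63 - 4.18 = -1.55 points.
Okun's law (growth form): g_Y = g_Y* - β × Δu = 2.11 - 2.0 × (-1.55) = 2.11 + 3.1 = 5.21%.
Real GDP in the next year = 11197 × (1 + 5.21/100) = 11197 × 1.0521 ≈ 11780 billion.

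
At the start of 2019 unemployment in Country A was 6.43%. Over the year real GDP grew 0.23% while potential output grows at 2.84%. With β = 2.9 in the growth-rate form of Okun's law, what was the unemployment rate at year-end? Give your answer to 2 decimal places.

Growth-rate Okun's law: g_Y = g_Y* - β × Δu, so Δu = (g_Y* - g_Y)/β.
Δu = (2.84 - 0.23)/2.9 = 2.61/2.9 = 0.90 percentage points.
Year-end unemployment = 6.43 + 0.9 = 7.33%.

7.33%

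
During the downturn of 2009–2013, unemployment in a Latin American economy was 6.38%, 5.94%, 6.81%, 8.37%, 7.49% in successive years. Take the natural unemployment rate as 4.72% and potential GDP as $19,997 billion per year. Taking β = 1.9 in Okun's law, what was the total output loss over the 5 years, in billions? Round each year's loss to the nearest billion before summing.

$4,328 billion

Year 2009: gap = -1.9 × (6.38 - 4.72) = -3.154%, loss ≈ 19997 × 3.154/100 ≈ 631.
Year 2010: gap = -1.9 × (5.94 - 4.72) = -2.318%, loss ≈ 19997 × 2.318/100 ≈ 464.
Year 2011: gap = -1.9 × (6.81 - 4.72) = -3.971%, loss ≈ 19997 × 3.971/100 ≈ 794.
Year 2012: gap = -1.9 × (8.37 - 4.72) = -6.935%, loss ≈ 19997 × 6.935/100 ≈ 1387.
Year 2013: gap = -1.9 × (7.49 - 4.72) = -5.263%, loss ≈ 19997 × 5.263/100 ≈ 1052.
Total lost output = 631 + 464 + 794 + 1387 + 1052 = 4328 billion.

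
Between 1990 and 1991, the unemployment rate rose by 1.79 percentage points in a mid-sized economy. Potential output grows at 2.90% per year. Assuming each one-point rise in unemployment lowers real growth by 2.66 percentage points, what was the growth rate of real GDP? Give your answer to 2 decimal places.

-1.86%

Growth-rate Okun's law: g_Y = g_Y* - β × Δu.
g_Y = 2.90 - 2.66 × (1.79) = 2.9 - 4.7614 = -1.8614%, i.e. -1.86% to 2 d.p.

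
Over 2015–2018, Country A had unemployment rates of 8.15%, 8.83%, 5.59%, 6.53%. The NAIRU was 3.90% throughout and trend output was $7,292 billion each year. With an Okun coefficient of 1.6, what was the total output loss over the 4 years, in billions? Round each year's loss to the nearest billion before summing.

Year 2015: gap = -1.6 × (8.15 - 3.9) = -6.8%, loss ≈ 7292 × 6.8/100 ≈ 496.
Year 2016: gap = -1.6 × (8.83 - 3.9) = -7.888%, loss ≈ 7292 × 7.888/100 ≈ 575.
Year 2017: gap = -1.6 × (5.59 - 3.9) = -2.704%, loss ≈ 7292 × 2.704/100 ≈ 197.
Year 2018: gap = -1.6 × (6.53 - 3.9) = -4.208%, loss ≈ 7292 × 4.208/100 ≈ 307.
Total lost output = 496 + 575 + 197 + 307 = 1575 billion.

$1,575 billion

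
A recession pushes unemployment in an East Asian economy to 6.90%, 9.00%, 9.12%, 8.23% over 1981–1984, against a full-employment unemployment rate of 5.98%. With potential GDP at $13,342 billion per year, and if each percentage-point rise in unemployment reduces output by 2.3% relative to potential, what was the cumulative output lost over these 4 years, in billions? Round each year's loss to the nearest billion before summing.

Year 1981: gap = -2.3 × (6.9 - 5.98) = -2.116%, loss ≈ 13342 × 2.116/100 ≈ 282.
Year 1982: gap = -2.3 × (9 - 5.98) = -6.946%, loss ≈ 13342 × 6.946/100 ≈ 927.
Year 1983: gap = -2.3 × (9.12 - 5.98) = -7.222%, loss ≈ 13342 × 7.222/100 ≈ 964.
Year 1984: gap = -2.3 × (8.23 - 5.98) = -5.175%, loss ≈ 13342 × 5.175/100 ≈ 690.
Total lost output = 282 + 927 + 964 + 690 = 2863 billion.

$2,863 billion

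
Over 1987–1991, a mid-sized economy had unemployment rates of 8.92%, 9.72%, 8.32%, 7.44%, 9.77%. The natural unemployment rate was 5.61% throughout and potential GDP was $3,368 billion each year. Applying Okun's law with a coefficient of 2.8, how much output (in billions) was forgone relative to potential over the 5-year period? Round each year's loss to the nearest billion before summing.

$1,521 billion

Year 1987: gap = -2.8 × (8.92 - 5.61) = -9.268%, loss ≈ 3368 × 9.268/100 ≈ 312.
Year 1988: gap = -2.8 × (9.72 - 5.61) = -11.508%, loss ≈ 3368 × 11.508/100 ≈ 388.
Year 1989: gap = -2.8 × (8.32 - 5.61) = -7.588%, loss ≈ 3368 × 7.588/100 ≈ 256.
Year 1990: gap = -2.8 × (7.44 - 5.61) = -5.124%, loss ≈ 3368 × 5.124/100 ≈ 173.
Year 1991: gap = -2.8 × (9.77 - 5.61) = -11.648%, loss ≈ 3368 × 11.648/100 ≈ 392.
Total lost output = 312 + 388 + 256 + 173 + 392 = 1521 billion.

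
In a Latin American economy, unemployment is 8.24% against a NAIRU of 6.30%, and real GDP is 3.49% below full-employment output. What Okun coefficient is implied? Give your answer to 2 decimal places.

Okun's law: output gap = -β × (u - u*).
-3.49 = -β × (8.24 - 6.3) = -β × 1.94, so β = 3.49/1.94 = 1.80.

β ≈ 1.80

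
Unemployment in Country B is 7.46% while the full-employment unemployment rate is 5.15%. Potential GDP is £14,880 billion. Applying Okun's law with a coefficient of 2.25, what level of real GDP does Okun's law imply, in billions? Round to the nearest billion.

Unemployment gap = 7.46 - 5.15 = 2.31 points, so the output gap is -2.25 × 2.31 = -5.1975%.
Actual GDP = 14880 × (1 - 5.1975/100) = 14880 × 0.948025 ≈ 14107 billion.

£14,107 billion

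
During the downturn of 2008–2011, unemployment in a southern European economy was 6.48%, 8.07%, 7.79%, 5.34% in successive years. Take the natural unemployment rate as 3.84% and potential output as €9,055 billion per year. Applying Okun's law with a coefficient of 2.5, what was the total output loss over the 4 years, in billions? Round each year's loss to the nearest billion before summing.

Year 2008: gap = -2.5 × (6.48 - 3.84) = -6.6%, loss ≈ 9055 × 6.6/100 ≈ 598.
Year 2009: gap = -2.5 × (8.07 - 3.84) = -10.575%, loss ≈ 9055 × 10.575/100 ≈ 958.
Year 2010: gap = -2.5 × (7.79 - 3.84) = -9.875%, loss ≈ 9055 × 9.875/100 ≈ 894.
Year 2011: gap = -2.5 × (5.34 - 3.84) = -3.75%, loss ≈ 9055 × 3.75/100 ≈ 340.
Total lost output = 598 + 958 + 894 + 340 = 2790 billion.

€2,790 billion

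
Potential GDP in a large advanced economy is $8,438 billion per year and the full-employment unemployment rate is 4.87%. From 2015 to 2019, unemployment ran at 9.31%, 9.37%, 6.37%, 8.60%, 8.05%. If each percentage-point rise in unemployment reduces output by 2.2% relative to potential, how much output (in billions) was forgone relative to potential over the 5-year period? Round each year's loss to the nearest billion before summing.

$3,219 billion

Year 2015: gap = -2.2 × (9.31 - 4.87) = -9.768%, loss ≈ 8438 × 9.768/100 ≈ 824.
Year 2016: gap = -2.2 × (9.37 - 4.87) = -9.9%, loss ≈ 8438 × 9.9/100 ≈ 835.
Year 2017: gap = -2.2 × (6.37 - 4.87) = -3.3%, loss ≈ 8438 × 3.3/100 ≈ 278.
Year 2018: gap = -2.2 × (8.6 - 4.87) = -8.206%, loss ≈ 8438 × 8.206/100 ≈ 692.
Year 2019: gap = -2.2 × (8.05 - 4.87) = -6.996%, loss ≈ 8438 × 6.996/100 ≈ 590.
Total lost output = 824 + 835 + 278 + 692 + 590 = 3219 billion.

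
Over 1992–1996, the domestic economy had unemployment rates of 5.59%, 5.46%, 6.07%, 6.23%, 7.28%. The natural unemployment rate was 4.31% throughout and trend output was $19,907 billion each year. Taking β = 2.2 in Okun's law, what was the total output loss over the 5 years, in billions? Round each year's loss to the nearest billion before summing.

Year 1992: gap = -2.2 × (5.59 - 4.31) = -2.816%, loss ≈ 19907 × 2.816/100 ≈ 561.
Year 1993: gap = -2.2 × (5.46 - 4.31) = -2.53%, loss ≈ 19907 × 2.53/100 ≈ 504.
Year 1994: gap = -2.2 × (6.07 - 4.31) = -3.872%, loss ≈ 19907 × 3.872/100 ≈ 771.
Year 1995: gap = -2.2 × (6.23 - 4.31) = -4.224%, loss ≈ 19907 × 4.224/100 ≈ 841.
Year 1996: gap = -2.2 × (7.28 - 4.31) = -6.534%, loss ≈ 19907 × 6.534/100 ≈ 1301.
Total lost output = 561 + 504 + 771 + 841 + 1301 = 3978 billion.

$3,978 billion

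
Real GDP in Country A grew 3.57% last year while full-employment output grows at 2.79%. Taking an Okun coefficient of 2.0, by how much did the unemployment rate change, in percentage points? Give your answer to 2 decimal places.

-0.39 percentage points

Growth-rate Okun's law: g_Y = g_Y* - β × Δu, so Δu = (g_Y* - g_Y)/β.
Δu = (2.79 - 3.57)/2.0 = -0.78/2.0 = -0.39 percentage points.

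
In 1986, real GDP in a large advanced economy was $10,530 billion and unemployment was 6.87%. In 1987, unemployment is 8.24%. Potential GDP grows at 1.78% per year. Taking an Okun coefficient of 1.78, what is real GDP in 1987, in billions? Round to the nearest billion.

Δu = 8.24 - 6.87 = 1.37 points.
Okun's law (growth form): g_Y = g_Y* - β × Δu = 1.78 - 1.78 × (1.37) = 1.78 - 2.4386 = -0.6586%.
Real GDP in the next year = 10530 × (1 - 0.6586/100) = 10530 × 0.993414 ≈ 10461 billion.

$10,461 billion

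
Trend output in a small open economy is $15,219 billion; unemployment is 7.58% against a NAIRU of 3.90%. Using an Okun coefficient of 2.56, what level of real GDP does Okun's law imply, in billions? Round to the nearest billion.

Unemployment gap = 7.58 - 3.9 = 3.68 points, so the output gap is -2.56 × 3.68 = -9.4208%.
Actual GDP = 15219 × (1 - 9.4208/100) = 15219 × 0.905792 ≈ 13785 billion.

$13,785 billion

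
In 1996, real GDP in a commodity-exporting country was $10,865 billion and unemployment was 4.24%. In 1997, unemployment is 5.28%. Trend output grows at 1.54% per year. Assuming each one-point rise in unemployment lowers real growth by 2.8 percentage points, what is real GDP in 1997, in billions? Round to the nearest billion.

Δu = 5.28 - 4.24 = 1.04 points.
Okun's law (growth form): g_Y = g_Y* - β × Δu = 1.54 - 2.8 × (1.04) = 1.54 - 2.912 = -1.372%.
Real GDP in the next year = 10865 × (1 - 1.372/100) = 10865 × 0.98628 ≈ 10716 billion.

$10,716 billion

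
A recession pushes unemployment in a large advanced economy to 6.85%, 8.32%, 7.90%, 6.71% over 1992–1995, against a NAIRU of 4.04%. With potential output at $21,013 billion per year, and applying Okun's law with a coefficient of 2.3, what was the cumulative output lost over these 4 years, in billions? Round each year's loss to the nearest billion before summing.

Year 1992: gap = -2.3 × (6.85 - 4.04) = -6.463%, loss ≈ 21013 × 6.463/100 ≈ 1358.
Year 1993: gap = -2.3 × (8.32 - 4.04) = -9.844%, loss ≈ 21013 × 9.844/100 ≈ 2069.
Year 1994: gap = -2.3 × (7.9 - 4.04) = -8.878%, loss ≈ 21013 × 8.878/100 ≈ 1866.
Year 1995: gap = -2.3 × (6.71 - 4.04) = -6.141%, loss ≈ 21013 × 6.141/100 ≈ 1290.
Total lost output = 1358 + 2069 + 1866 + 1290 = 6583 billion.

$6,583 billion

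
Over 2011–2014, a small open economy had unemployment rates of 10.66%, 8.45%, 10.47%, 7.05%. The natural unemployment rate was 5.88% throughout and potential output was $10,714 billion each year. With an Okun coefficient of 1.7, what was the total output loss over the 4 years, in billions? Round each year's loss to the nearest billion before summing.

Year 2011: gap = -1.7 × (10.66 - 5.88) = -8.126%, loss ≈ 10714 × 8.126/100 ≈ 871.
Year 2012: gap = -1.7 × (8.45 - 5.88) = -4.369%, loss ≈ 10714 × 4.369/100 ≈ 468.
Year 2013: gap = -1.7 × (10.47 - 5.88) = -7.803%, loss ≈ 10714 × 7.803/100 ≈ 836.
Year 2014: gap = -1.7 × (7.05 - 5.88) = -1.989%, loss ≈ 10714 × 1.989/100 ≈ 213.
Total lost output = 871 + 468 + 836 + 213 = 2388 billion.

$2,388 billion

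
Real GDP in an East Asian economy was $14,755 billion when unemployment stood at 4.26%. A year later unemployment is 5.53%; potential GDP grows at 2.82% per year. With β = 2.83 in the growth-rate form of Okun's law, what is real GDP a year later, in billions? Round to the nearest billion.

Δu = 5.53 - 4.26 = 1.27 points.
Okun's law (growth form): g_Y = g_Y* - β × Δu = 2.82 - 2.83 × (1.27) = 2.82 - 3.5941 = -0.7741%.
Real GDP in the next year = 14755 × (1 - 0.7741/100) = 14755 × 0.992259 ≈ 14641 billion.

$14,641 billion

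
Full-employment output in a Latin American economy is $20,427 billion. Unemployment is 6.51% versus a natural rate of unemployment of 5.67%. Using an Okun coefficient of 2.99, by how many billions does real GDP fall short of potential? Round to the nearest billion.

Output gap = -2.99 × (6.51 - 5.67) = -2.99 × 0.84 = -2.5116%.
Actual GDP ≈ 20427 × 0.974884 ≈ 19914 billion, so the shortfall is 20427 - 19914 = 513 billion.

$513 billion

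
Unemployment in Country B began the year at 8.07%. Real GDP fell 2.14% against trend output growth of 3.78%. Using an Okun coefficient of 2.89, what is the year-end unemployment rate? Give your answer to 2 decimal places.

Growth-rate Okun's law: g_Y = g_Y* - β × Δu, so Δu = (g_Y* - g_Y)/β.
Δu = (3.78 + 2.14)/2.89 = 5.92/2.89 = 2.05 percentage points.
Year-end unemployment = 8.07 + 2.05 = 10.12%.

10.12%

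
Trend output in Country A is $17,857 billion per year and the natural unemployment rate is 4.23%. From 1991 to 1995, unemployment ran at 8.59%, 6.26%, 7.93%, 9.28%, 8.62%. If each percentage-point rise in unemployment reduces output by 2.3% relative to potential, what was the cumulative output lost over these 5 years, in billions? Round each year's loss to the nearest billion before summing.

Year 1991: gap = -2.3 × (8.59 - 4.23) = -10.028%, loss ≈ 17857 × 10.028/100 ≈ 1791.
Year 1992: gap = -2.3 × (6.26 - 4.23) = -4.669%, loss ≈ 17857 × 4.669/100 ≈ 834.
Year 1993: gap = -2.3 × (7.93 - 4.23) = -8.51%, loss ≈ 17857 × 8.51/100 ≈ 1520.
Year 1994: gap = -2.3 × (9.28 - 4.23) = -11.615%, loss ≈ 17857 × 11.615/100 ≈ 2074.
Year 1995: gap = -2.3 × (8.62 - 4.23) = -10.097%, loss ≈ 17857 × 10.097/100 ≈ 1803.
Total lost output = 1791 + 834 + 1520 + 2074 + 1803 = 8022 billion.

$8,022 billion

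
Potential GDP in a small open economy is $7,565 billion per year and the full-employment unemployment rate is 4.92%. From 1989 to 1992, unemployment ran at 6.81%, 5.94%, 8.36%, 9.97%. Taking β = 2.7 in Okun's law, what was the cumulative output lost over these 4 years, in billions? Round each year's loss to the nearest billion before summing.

$2,328 billion

Year 1989: gap = -2.7 × (6.81 - 4.92) = -5.103%, loss ≈ 7565 × 5.103/100 ≈ 386.
Year 1990: gap = -2.7 × (5.94 - 4.92) = -2.754%, loss ≈ 7565 × 2.754/100 ≈ 208.
Year 1991: gap = -2.7 × (8.36 - 4.92) = -9.288%, loss ≈ 7565 × 9.288/100 ≈ 703.
Year 1992: gap = -2.7 × (9.97 - 4.92) = -13.635%, loss ≈ 7565 × 13.635/100 ≈ 1031.
Total lost output = 386 + 208 + 703 + 1031 = 2328 billion.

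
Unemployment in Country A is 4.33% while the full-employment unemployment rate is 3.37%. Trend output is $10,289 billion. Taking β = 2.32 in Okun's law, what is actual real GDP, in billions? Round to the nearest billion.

$10,060 billion

Unemployment gap = 4.33 - 3.37 = 0.96 points, so the output gap is -2.32 × 0.96 = -2.2272%.
Actual GDP = 10289 × (1 - 2.2272/100) = 10289 × 0.977728 ≈ 10060 billion.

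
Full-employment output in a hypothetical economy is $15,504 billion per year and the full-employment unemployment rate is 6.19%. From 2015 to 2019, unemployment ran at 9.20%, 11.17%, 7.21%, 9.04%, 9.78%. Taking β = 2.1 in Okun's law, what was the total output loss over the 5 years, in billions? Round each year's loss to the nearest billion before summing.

$5,030 billion

Year 2015: gap = -2.1 × (9.2 - 6.19) = -6.321%, loss ≈ 15504 × 6.321/100 ≈ 980.
Year 2016: gap = -2.1 × (11.17 - 6.19) = -10.458%, loss ≈ 15504 × 10.458/100 ≈ 1621.
Year 2017: gap = -2.1 × (7.21 - 6.19) = -2.142%, loss ≈ 15504 × 2.142/100 ≈ 332.
Year 2018: gap = -2.1 × (9.04 - 6.19) = -5.985%, loss ≈ 15504 × 5.985/100 ≈ 928.
Year 2019: gap = -2.1 × (9.78 - 6.19) = -7.539%, loss ≈ 15504 × 7.539/100 ≈ 1169.
Total lost output = 980 + 1621 + 332 + 928 + 1169 = 5030 billion.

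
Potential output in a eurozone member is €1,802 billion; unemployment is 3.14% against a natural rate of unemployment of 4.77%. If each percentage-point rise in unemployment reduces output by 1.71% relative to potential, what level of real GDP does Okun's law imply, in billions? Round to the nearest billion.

Unemployment gap = 3.14 - 4.77 = -1.63 points, so the output gap is -1.71 × (-1.63) = 2.7873%.
Actual GDP = 1802 × (1 + 2.7873/100) = 1802 × 1.027873 ≈ 1852 billion.

€1,852 billion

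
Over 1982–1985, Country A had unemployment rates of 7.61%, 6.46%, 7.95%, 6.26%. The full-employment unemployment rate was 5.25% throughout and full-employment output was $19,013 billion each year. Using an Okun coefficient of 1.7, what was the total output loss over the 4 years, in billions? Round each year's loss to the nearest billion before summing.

Year 1982: gap = -1.7 × (7.61 - 5.25) = -4.012%, loss ≈ 19013 × 4.012/100 ≈ 763.
Year 1983: gap = -1.7 × (6.46 - 5.25) = -2.057%, loss ≈ 19013 × 2.057/100 ≈ 391.
Year 1984: gap = -1.7 × (7.95 - 5.25) = -4.59%, loss ≈ 19013 × 4.59/100 ≈ 873.
Year 1985: gap = -1.7 × (6.26 - 5.25) = -1.717%, loss ≈ 19013 × 1.717/100 ≈ 326.
Total lost output = 763 + 391 + 873 + 326 = 2353 billion.

$2,353 billion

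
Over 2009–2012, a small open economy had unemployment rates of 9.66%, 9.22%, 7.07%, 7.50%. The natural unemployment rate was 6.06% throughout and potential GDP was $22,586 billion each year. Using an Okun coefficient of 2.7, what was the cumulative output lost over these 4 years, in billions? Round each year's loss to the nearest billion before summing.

$5,616 billion

Year 2009: gap = -2.7 × (9.66 - 6.06) = -9.72%, loss ≈ 22586 × 9.72/100 ≈ 2195.
Year 2010: gap = -2.7 × (9.22 - 6.06) = -8.532%, loss ≈ 22586 × 8.532/100 ≈ 1927.
Year 2011: gap = -2.7 × (7.07 - 6.06) = -2.727%, loss ≈ 22586 × 2.727/100 ≈ 616.
Year 2012: gap = -2.7 × (7.5 - 6.06) = -3.888%, loss ≈ 22586 × 3.888/100 ≈ 878.
Total lost output = 2195 + 1927 + 616 + 878 = 5616 billion.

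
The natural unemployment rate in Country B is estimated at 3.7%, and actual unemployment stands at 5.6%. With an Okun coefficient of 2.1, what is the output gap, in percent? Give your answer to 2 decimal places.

-3.99%

The unemployment gap is 5.6 - 3.7 = 1.9 percentage points.
Okun's law gives an output gap of -2.1 × 1.9 = -3.99%, i.e. 3.99% below potential.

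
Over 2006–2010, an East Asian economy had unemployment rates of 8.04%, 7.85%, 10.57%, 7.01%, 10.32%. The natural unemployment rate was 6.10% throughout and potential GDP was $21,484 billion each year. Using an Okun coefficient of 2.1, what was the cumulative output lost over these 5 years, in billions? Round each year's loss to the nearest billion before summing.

$5,997 billion

Year 2006: gap = -2.1 × (8.04 - 6.1) = -4.074%, loss ≈ 21484 × 4.074/100 ≈ 875.
Year 2007: gap = -2.1 × (7.85 - 6.1) = -3.675%, loss ≈ 21484 × 3.675/100 ≈ 790.
Year 2008: gap = -2.1 × (10.57 - 6.1) = -9.387%, loss ≈ 21484 × 9.387/100 ≈ 2017.
Year 2009: gap = -2.1 × (7.01 - 6.1) = -1.911%, loss ≈ 21484 × 1.911/100 ≈ 411.
Year 2010: gap = -2.1 × (10.32 - 6.1) = -8.862%, loss ≈ 21484 × 8.862/100 ≈ 1904.
Total lost output = 875 + 790 + 2017 + 411 + 1904 = 5997 billion.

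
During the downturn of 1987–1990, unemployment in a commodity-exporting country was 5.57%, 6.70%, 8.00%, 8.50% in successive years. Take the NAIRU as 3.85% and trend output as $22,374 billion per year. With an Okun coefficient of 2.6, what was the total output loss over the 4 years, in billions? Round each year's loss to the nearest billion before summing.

Year 1987: gap = -2.6 × (5.57 - 3.85) = -4.472%, loss ≈ 22374 × 4.472/100 ≈ 1001.
Year 1988: gap = -2.6 × (6.7 - 3.85) = -7.41%, loss ≈ 22374 × 7.41/100 ≈ 1658.
Year 1989: gap = -2.6 × (8 - 3.85) = -10.79%, loss ≈ 22374 × 10.79/100 ≈ 2414.
Year 1990: gap = -2.6 × (8.5 - 3.85) = -12.09%, loss ≈ 22374 × 12.09/100 ≈ 2705.
Total lost output = 1001 + 1658 + 2414 + 2705 = 7778 billion.

$7,778 billion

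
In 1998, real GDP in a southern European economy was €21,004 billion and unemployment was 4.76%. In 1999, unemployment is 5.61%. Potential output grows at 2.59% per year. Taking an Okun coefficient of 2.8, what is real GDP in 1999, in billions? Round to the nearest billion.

Δu = 5.61 - 4.76 = 0.85 points.
Okun's law (growth form): g_Y = g_Y* - β × Δu = 2.59 - 2.8 × (0.85) = 2.59 - 2.38 = 0.21%.
Real GDP in the next year = 21004 × (1 + 0.21/100) = 21004 × 1.0021 ≈ 21048 billion.

€21,048 billion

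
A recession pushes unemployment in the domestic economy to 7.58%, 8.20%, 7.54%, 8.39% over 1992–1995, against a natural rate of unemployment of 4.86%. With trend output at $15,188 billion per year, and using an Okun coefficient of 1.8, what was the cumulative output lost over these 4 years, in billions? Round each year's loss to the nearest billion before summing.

$3,355 billion

Year 1992: gap = -1.8 × (7.58 - 4.86) = -4.896%, loss ≈ 15188 × 4.896/100 ≈ 744.
Year 1993: gap = -1.8 × (8.2 - 4.86) = -6.012%, loss ≈ 15188 × 6.012/100 ≈ 913.
Year 1994: gap = -1.8 × (7.54 - 4.86) = -4.824%, loss ≈ 15188 × 4.824/100 ≈ 733.
Year 1995: gap = -1.8 × (8.39 - 4.86) = -6.354%, loss ≈ 15188 × 6.354/100 ≈ 965.
Total lost output = 744 + 913 + 733 + 965 = 3355 billion.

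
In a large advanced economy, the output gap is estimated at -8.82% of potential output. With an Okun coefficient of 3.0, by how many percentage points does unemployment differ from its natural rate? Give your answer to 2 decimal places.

2.94 percentage points

Okun's law: output gap = -β × (u - u*), so u - u* = -(output gap)/β.
u - u* = -(-8.82)/3.0 = 2.94 percentage points.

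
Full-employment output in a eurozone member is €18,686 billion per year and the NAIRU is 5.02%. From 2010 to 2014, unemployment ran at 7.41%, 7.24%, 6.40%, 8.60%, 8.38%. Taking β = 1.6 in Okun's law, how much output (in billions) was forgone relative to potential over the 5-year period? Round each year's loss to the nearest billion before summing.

Year 2010: gap = -1.6 × (7.41 - 5.02) = -3.824%, loss ≈ 18686 × 3.824/100 ≈ 715.
Year 2011: gap = -1.6 × (7.24 - 5.02) = -3.552%, loss ≈ 18686 × 3.552/100 ≈ 664.
Year 2012: gap = -1.6 × (6.4 - 5.02) = -2.208%, loss ≈ 18686 × 2.208/100 ≈ 413.
Year 2013: gap = -1.6 × (8.6 - 5.02) = -5.728%, loss ≈ 18686 × 5.728/100 ≈ 1070.
Year 2014: gap = -1.6 × (8.38 - 5.02) = -5.376%, loss ≈ 18686 × 5.376/100 ≈ 1005.
Total lost output = 715 + 664 + 413 + 1070 + 1005 = 3867 billion.

€3,867 billion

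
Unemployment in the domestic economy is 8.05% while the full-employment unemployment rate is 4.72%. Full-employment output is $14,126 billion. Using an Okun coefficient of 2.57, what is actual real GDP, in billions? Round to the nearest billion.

Unemployment gap = 8.05 - 4.72 = 3.33 points, so the output gap is -2.57 × 3.33 = -8.5581%.
Actual GDP = 14126 × (1 - 8.5581/100) = 14126 × 0.914419 ≈ 12917 billion.

$12,917 billion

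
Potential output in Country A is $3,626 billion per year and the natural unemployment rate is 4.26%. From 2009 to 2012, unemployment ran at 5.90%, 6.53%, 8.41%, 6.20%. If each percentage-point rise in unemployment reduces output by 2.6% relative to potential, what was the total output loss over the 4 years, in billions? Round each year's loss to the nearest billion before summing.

$943 billion

Year 2009: gap = -2.6 × (5.9 - 4.26) = -4.264%, loss ≈ 3626 × 4.264/100 ≈ 155.
Year 2010: gap = -2.6 × (6.53 - 4.26) = -5.902%, loss ≈ 3626 × 5.902/100 ≈ 214.
Year 2011: gap = -2.6 × (8.41 - 4.26) = -10.79%, loss ≈ 3626 × 10.79/100 ≈ 391.
Year 2012: gap = -2.6 × (6.2 - 4.26) = -5.044%, loss ≈ 3626 × 5.044/100 ≈ 183.
Total lost output = 155 + 214 + 391 + 183 = 943 billion.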